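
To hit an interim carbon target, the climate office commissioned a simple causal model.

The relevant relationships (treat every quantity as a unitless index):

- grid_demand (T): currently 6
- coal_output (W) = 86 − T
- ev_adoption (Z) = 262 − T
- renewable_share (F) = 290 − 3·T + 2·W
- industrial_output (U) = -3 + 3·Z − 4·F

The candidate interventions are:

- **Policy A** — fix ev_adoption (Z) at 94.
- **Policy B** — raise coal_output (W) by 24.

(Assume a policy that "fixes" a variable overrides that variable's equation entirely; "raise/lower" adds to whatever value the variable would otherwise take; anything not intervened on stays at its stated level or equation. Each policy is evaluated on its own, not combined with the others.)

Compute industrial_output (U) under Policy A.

Policy A (Z := 94):
  T = 6
  W = 86 − 6 = 80
  Z = 94
  F = 290 − 3·6 + 2·80 = 432
  U = -3 + 3·94 − 4·432 = -1449

-1449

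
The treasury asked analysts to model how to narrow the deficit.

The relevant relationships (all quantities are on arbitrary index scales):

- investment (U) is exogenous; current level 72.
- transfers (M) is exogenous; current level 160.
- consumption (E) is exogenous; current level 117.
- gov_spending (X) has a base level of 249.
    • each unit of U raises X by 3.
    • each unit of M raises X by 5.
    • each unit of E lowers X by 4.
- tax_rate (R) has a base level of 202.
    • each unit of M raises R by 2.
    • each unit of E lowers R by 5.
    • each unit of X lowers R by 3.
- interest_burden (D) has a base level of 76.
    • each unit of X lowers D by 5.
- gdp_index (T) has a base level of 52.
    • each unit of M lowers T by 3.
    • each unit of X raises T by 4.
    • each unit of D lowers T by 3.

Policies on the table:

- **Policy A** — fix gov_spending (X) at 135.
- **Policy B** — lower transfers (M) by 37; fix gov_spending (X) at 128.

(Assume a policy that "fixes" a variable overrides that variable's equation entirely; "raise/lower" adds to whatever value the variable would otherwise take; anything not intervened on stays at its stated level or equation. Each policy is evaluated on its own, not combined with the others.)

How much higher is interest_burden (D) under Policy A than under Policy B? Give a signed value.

Policy A (X := 135):
  U = 72
  M = 160
  E = 117
  X = 135
  D = 76 − 5·135 = -599
Policy B (M − 37, X := 128):
  U = 72
  M = 160 − 37 = 123
  E = 117
  X = 128
  D = 76 − 5·128 = -564
D: -599 − (-564) = -35

-35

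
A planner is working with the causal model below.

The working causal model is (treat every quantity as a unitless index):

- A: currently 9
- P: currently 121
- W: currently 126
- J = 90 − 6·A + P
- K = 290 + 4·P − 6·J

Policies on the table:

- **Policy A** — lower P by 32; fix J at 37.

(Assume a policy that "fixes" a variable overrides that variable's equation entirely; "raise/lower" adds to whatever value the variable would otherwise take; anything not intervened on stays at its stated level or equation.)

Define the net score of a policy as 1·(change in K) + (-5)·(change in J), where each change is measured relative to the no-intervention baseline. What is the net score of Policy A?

1192

Baseline:
  A = 9
  P = 121
  J = 90 − 6·9 + 121 = 157
  K = 290 + 4·121 − 6·157 = -168
Policy A (P − 32, J := 37):
  A = 9
  P = 121 − 32 = 89
  J = 37
  K = 290 + 4·89 − 6·37 = 424
ΔK = 424 − (-168) = 592; ΔJ = 37 − 157 = -120
Score = 1·592 + (-5)·(-120) = 1192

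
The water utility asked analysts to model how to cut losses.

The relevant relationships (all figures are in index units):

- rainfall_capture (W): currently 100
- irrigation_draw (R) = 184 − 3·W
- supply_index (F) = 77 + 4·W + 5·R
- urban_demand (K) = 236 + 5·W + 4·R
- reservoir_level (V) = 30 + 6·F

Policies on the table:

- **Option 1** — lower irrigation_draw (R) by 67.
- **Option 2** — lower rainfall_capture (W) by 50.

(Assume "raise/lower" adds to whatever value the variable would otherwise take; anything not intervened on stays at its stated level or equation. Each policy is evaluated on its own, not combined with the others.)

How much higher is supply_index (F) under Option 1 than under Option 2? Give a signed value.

Option 1 (R − 67):
  W = 100
  R = 184 − 3·100 (−67 from intervention) = -183
  F = 77 + 4·100 + 5·(-183) = -438
Option 2 (W − 50):
  W = 100 − 50 = 50
  R = 184 − 3·50 = 34
  F = 77 + 4·50 + 5·34 = 447
F: -438 − 447 = -885

-885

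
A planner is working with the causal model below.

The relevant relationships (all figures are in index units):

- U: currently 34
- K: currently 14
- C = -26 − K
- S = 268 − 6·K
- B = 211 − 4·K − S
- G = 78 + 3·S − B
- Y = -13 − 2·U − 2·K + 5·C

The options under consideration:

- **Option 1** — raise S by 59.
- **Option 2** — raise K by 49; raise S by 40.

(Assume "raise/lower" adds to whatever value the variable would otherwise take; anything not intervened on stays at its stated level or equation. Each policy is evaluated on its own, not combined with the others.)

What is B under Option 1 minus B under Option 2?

-117

Option 1 (S + 59):
  K = 14
  S = 268 − 6·14 (+59 from intervention) = 243
  B = 211 − 4·14 − 243 = -88
Option 2 (K + 49, S + 40):
  K = 14 + 49 = 63
  S = 268 − 6·63 (+40 from intervention) = -70
  B = 211 − 4·63 − (-70) = 29
B: -88 − 29 = -117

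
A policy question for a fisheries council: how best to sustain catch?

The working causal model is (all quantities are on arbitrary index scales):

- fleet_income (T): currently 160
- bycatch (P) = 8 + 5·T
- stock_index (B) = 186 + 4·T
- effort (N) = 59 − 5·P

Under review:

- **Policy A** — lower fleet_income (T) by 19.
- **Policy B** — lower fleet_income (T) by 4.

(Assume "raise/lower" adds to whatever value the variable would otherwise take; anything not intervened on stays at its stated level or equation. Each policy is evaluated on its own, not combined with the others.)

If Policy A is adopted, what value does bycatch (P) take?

Policy A (T − 19):
  T = 160 − 19 = 141
  P = 8 + 5·141 = 713

713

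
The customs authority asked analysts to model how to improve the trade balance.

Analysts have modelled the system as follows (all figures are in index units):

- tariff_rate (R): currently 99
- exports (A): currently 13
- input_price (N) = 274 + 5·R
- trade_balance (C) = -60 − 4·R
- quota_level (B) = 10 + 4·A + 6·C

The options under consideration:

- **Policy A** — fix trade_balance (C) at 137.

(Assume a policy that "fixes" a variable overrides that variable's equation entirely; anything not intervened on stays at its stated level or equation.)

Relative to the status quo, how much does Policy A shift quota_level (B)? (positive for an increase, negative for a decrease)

3558

Baseline:
  R = 99
  A = 13
  C = -60 − 4·99 = -456
  B = 10 + 4·13 + 6·(-456) = -2674
Policy A (C := 137):
  R = 99
  A = 13
  C = 137
  B = 10 + 4·13 + 6·137 = 884
Change in B: 884 − (-2674) = 3558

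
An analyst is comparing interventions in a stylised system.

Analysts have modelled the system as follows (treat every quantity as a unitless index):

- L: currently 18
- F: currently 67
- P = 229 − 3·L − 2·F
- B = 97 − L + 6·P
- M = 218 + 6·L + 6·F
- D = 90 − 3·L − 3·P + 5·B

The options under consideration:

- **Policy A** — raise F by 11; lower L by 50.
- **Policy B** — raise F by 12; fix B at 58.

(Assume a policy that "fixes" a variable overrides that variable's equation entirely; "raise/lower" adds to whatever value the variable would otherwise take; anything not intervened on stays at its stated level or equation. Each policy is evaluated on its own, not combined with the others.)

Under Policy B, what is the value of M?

800

Policy B (F + 12, B := 58):
  L = 18
  F = 67 + 12 = 79
  M = 218 + 6·18 + 6·79 = 800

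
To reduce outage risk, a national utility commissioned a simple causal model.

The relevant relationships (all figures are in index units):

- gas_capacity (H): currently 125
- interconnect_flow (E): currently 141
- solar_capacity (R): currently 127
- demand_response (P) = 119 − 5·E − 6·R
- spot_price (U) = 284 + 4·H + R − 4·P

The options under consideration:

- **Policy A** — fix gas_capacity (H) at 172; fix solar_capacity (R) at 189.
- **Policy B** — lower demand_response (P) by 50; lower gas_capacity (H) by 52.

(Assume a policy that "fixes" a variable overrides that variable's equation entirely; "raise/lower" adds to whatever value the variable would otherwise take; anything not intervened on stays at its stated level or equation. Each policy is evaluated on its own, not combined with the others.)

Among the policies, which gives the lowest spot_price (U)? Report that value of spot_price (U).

Policy A (H := 172, R := 189):
  H = 172
  E = 141
  R = 189
  P = 119 − 5·141 − 6·189 = -1720
  U = 284 + 4·172 + 189 − 4·(-1720) = 8041
Policy B (P − 50, H − 52):
  H = 125 − 52 = 73
  E = 141
  R = 127
  P = 119 − 5·141 − 6·127 (−50 from intervention) = -1398
  U = 284 + 4·73 + 127 − 4·(-1398) = 6295
Comparing — Policy A: U=8041, Policy B: U=6295. Lowest is 6295 (Policy B).

6295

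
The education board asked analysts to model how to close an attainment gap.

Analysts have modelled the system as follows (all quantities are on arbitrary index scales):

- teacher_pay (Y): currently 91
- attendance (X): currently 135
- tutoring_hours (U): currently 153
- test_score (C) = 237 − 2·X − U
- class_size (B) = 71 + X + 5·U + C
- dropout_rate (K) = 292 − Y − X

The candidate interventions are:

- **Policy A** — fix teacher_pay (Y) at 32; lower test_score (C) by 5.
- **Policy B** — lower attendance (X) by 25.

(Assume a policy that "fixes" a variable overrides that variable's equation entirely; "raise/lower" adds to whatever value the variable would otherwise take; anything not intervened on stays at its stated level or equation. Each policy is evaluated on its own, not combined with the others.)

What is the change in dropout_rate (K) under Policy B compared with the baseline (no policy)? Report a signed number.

Baseline:
  Y = 91
  X = 135
  K = 292 − 91 − 135 = 66
Policy B (X − 25):
  Y = 91
  X = 135 − 25 = 110
  K = 292 − 91 − 110 = 91
Change in K: 91 − 66 = 25

25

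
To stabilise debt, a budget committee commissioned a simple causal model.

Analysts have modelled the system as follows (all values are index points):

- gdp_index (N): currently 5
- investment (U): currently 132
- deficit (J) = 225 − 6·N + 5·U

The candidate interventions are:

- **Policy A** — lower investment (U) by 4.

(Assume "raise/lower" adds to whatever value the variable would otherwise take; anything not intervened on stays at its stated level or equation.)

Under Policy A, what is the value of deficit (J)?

835

Policy A (U − 4):
  N = 5
  U = 132 − 4 = 128
  J = 225 − 6·5 + 5·128 = 835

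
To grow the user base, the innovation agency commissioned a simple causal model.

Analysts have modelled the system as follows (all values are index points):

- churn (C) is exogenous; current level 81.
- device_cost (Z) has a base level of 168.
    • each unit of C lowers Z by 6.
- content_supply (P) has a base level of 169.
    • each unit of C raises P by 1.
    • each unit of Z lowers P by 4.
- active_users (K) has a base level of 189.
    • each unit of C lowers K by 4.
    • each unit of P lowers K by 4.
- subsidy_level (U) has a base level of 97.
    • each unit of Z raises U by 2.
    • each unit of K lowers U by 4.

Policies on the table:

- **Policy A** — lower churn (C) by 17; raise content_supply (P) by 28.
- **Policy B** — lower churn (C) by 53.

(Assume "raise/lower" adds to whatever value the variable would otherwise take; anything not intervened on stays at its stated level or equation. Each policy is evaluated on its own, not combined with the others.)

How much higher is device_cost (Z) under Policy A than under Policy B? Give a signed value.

Policy A (C − 17, P + 28):
  C = 81 − 17 = 64
  Z = 168 − 6·64 = -216
Policy B (C − 53):
  C = 81 − 53 = 28
  Z = 168 − 6·28 = 0
Z: -216 − 0 = -216

-216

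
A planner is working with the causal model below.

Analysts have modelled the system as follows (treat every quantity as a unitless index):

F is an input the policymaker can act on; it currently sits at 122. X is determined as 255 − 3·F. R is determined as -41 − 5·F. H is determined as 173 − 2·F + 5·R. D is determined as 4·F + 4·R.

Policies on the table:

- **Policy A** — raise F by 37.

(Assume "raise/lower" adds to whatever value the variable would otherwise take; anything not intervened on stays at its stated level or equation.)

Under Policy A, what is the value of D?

Policy A (F + 37):
  F = 122 + 37 = 159
  R = -41 − 5·159 = -836
  D = 0 + 4·159 + 4·(-836) = -2708

-2708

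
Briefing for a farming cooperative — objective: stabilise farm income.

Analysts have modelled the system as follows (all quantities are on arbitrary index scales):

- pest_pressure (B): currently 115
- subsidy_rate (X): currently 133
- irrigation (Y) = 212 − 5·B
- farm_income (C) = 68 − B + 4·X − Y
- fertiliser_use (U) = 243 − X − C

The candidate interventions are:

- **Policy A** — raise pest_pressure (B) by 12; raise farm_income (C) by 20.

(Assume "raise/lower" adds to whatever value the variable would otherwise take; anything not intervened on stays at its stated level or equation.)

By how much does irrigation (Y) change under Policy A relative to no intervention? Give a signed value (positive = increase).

-60

Baseline:
  B = 115
  Y = 212 − 5·115 = -363
Policy A (B + 12, C + 20):
  B = 115 + 12 = 127
  Y = 212 − 5·127 = -423
Change in Y: -423 − (-363) = -60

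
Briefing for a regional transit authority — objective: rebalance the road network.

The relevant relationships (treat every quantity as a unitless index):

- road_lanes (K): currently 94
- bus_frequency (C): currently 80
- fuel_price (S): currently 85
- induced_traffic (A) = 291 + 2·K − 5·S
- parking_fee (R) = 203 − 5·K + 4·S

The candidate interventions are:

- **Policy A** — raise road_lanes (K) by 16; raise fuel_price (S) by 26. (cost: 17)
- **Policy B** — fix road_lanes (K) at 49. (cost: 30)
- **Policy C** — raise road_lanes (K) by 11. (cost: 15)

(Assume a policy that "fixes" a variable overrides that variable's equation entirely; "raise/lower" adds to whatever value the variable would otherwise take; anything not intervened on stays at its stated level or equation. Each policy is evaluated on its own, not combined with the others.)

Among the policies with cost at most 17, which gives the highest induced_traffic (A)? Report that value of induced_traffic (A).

76

Policy A (K + 16, S + 26):
  K = 94 + 16 = 110
  S = 85 + 26 = 111
  A = 291 + 2·110 − 5·111 = -44
Policy C (K + 11):
  K = 94 + 11 = 105
  S = 85
  A = 291 + 2·105 − 5·85 = 76
Comparing — Policy A: A=-44, Policy C: A=76. Highest is 76 (Policy C).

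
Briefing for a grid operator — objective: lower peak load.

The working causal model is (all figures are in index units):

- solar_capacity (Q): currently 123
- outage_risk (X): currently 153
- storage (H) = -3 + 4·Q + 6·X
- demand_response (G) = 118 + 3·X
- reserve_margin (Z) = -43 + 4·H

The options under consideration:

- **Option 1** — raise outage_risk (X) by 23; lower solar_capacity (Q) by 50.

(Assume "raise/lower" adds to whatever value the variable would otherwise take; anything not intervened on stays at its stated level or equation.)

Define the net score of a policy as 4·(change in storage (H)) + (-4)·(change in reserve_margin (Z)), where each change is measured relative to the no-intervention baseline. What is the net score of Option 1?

Baseline:
  Q = 123
  X = 153
  H = -3 + 4·123 + 6·153 = 1407
  Z = -43 + 4·1407 = 5585
Option 1 (X + 23, Q − 50):
  Q = 123 − 50 = 73
  X = 153 + 23 = 176
  H = -3 + 4·73 + 6·176 = 1345
  Z = -43 + 4·1345 = 5337
ΔH = 1345 − 1407 = -62; ΔZ = 5337 − 5585 = -248
Score = 4·(-62) + (-4)·(-248) = 744

744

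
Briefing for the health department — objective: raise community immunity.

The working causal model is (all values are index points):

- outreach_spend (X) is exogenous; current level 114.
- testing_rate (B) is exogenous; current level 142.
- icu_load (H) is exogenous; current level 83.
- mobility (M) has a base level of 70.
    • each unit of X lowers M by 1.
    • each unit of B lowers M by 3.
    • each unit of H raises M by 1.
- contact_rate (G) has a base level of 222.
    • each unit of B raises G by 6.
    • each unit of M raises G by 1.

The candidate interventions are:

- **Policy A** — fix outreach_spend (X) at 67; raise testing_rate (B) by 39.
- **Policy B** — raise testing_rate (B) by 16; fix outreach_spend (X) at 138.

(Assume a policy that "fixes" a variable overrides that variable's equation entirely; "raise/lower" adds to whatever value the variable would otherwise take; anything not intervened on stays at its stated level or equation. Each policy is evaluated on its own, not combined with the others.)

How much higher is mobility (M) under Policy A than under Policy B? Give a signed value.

Policy A (X := 67, B + 39):
  X = 67
  B = 142 + 39 = 181
  H = 83
  M = 70 − 67 − 3·181 + 83 = -457
Policy B (B + 16, X := 138):
  X = 138
  B = 142 + 16 = 158
  H = 83
  M = 70 − 138 − 3·158 + 83 = -459
M: -457 − (-459) = 2

2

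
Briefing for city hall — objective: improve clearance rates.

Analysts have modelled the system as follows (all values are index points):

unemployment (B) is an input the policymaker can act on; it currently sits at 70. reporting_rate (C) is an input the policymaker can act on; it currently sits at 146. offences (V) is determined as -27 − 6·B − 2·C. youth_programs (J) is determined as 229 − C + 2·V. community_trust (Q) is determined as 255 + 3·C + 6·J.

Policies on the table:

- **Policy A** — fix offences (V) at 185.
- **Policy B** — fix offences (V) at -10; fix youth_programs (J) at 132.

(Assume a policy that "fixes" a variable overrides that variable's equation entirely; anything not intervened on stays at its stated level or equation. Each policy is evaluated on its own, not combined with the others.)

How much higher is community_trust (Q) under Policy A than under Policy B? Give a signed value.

1926

Policy A (V := 185):
  B = 70
  C = 146
  V = 185
  J = 229 − 146 + 2·185 = 453
  Q = 255 + 3·146 + 6·453 = 3411
Policy B (V := -10, J := 132):
  B = 70
  C = 146
  V = -10
  J = 132
  Q = 255 + 3·146 + 6·132 = 1485
Q: 3411 − 1485 = 1926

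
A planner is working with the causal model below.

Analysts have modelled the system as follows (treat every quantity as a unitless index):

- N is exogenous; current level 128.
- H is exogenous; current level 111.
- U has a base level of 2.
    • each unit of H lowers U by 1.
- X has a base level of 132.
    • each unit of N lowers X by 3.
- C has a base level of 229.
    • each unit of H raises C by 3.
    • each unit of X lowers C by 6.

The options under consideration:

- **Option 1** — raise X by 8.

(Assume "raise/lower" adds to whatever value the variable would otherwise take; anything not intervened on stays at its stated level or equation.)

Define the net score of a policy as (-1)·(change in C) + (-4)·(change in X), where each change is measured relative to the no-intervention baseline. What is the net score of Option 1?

Baseline:
  N = 128
  H = 111
  X = 132 − 3·128 = -252
  C = 229 + 3·111 − 6·(-252) = 2074
Option 1 (X + 8):
  N = 128
  H = 111
  X = 132 − 3·128 (+8 from intervention) = -244
  C = 229 + 3·111 − 6·(-244) = 2026
ΔC = 2026 − 2074 = -48; ΔX = -244 − (-252) = 8
Score = (-1)·(-48) + (-4)·8 = 16

16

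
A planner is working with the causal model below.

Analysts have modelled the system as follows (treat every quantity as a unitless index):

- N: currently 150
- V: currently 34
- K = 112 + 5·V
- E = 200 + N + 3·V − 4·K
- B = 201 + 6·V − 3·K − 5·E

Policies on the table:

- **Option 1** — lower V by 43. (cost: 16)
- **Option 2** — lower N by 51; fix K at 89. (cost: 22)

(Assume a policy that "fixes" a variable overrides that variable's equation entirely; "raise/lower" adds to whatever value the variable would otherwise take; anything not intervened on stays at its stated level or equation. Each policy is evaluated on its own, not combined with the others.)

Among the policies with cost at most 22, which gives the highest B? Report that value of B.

-87

Option 1 (V − 43):
  N = 150
  V = 34 − 43 = -9
  K = 112 + 5·(-9) = 67
  E = 200 + 150 + 3·(-9) − 4·67 = 55
  B = 201 + 6·(-9) − 3·67 − 5·55 = -329
Option 2 (N − 51, K := 89):
  N = 150 − 51 = 99
  V = 34
  K = 89
  E = 200 + 99 + 3·34 − 4·89 = 45
  B = 201 + 6·34 − 3·89 − 5·45 = -87
Comparing — Option 1: B=-329, Option 2: B=-87. Highest is -87 (Option 2).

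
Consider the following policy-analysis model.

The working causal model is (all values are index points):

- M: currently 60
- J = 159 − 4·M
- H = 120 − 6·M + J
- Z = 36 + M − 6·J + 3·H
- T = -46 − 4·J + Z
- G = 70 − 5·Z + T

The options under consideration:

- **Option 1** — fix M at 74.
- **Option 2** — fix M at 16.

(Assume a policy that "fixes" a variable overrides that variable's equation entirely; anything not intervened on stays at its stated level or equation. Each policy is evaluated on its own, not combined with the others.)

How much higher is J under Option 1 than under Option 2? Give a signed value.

Option 1 (M := 74):
  M = 74
  J = 159 − 4·74 = -137
Option 2 (M := 16):
  M = 16
  J = 159 − 4·16 = 95
J: -137 − 95 = -232

-232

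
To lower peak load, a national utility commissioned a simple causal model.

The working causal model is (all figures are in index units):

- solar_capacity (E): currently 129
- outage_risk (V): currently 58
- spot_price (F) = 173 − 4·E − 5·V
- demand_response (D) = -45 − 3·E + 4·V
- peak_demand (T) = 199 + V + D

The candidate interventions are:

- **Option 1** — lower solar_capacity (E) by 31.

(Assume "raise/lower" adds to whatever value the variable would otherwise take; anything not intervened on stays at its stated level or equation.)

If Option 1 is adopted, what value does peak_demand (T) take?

Option 1 (E − 31):
  E = 129 − 31 = 98
  V = 58
  D = -45 − 3·98 + 4·58 = -107
  T = 199 + 58 + (-107) = 150

150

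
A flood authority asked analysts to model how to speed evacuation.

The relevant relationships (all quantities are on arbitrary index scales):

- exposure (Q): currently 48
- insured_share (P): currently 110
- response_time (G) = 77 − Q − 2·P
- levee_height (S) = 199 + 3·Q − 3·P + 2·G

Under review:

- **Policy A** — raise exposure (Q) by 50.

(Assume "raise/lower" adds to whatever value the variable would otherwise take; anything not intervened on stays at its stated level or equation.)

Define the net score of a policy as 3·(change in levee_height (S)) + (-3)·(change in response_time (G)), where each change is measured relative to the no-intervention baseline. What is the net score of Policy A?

Baseline:
  Q = 48
  P = 110
  G = 77 − 48 − 2·110 = -191
  S = 199 + 3·48 − 3·110 + 2·(-191) = -369
Policy A (Q + 50):
  Q = 48 + 50 = 98
  P = 110
  G = 77 − 98 − 2·110 = -241
  S = 199 + 3·98 − 3·110 + 2·(-241) = -319
ΔS = -319 − (-369) = 50; ΔG = -241 − (-191) = -50
Score = 3·50 + (-3)·(-50) = 300

300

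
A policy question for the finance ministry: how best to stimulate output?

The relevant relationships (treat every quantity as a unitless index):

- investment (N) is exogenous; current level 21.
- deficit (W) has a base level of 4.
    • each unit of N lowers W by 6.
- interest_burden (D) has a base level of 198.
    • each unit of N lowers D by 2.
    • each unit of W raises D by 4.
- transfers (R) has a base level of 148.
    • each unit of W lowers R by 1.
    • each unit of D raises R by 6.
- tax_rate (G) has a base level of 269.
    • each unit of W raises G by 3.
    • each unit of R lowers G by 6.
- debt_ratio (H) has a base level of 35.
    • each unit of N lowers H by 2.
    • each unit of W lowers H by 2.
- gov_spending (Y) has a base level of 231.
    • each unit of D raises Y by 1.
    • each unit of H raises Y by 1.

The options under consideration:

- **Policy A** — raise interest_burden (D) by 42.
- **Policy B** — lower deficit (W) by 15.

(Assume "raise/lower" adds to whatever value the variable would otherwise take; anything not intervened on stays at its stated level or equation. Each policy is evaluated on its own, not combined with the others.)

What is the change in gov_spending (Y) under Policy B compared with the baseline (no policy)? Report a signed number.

-30

Baseline:
  N = 21
  W = 4 − 6·21 = -122
  D = 198 − 2·21 + 4·(-122) = -332
  H = 35 − 2·21 − 2·(-122) = 237
  Y = 231 + (-332) + 237 = 136
Policy B (W − 15):
  N = 21
  W = 4 − 6·21 (−15 from intervention) = -137
  D = 198 − 2·21 + 4·(-137) = -392
  H = 35 − 2·21 − 2·(-137) = 267
  Y = 231 + (-392) + 267 = 106
Change in Y: 106 − 136 = -30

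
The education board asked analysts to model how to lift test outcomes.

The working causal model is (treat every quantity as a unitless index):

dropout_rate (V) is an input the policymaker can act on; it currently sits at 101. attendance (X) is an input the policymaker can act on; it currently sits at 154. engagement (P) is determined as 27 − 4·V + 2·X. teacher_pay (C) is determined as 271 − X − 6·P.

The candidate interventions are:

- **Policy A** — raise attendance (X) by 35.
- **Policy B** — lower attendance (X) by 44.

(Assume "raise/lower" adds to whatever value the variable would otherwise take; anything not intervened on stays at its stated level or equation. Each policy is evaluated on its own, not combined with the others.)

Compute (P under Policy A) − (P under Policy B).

Policy A (X + 35):
  V = 101
  X = 154 + 35 = 189
  P = 27 − 4·101 + 2·189 = 1
Policy B (X − 44):
  V = 101
  X = 154 − 44 = 110
  P = 27 − 4·101 + 2·110 = -157
P: 1 − (-157) = 158

158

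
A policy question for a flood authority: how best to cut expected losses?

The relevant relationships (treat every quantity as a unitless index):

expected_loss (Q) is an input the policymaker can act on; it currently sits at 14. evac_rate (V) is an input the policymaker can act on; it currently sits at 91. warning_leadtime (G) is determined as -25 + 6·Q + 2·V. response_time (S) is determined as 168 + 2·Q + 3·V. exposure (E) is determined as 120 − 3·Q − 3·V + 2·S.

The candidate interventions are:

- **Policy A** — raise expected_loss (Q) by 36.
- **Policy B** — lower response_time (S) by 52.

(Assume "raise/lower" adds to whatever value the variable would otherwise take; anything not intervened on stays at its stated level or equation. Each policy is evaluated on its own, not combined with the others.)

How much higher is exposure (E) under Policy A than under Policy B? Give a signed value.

140

Policy A (Q + 36):
  Q = 14 + 36 = 50
  V = 91
  S = 168 + 2·50 + 3·91 = 541
  E = 120 − 3·50 − 3·91 + 2·541 = 779
Policy B (S − 52):
  Q = 14
  V = 91
  S = 168 + 2·14 + 3·91 (−52 from intervention) = 417
  E = 120 − 3·14 − 3·91 + 2·417 = 639
E: 779 − 639 = 140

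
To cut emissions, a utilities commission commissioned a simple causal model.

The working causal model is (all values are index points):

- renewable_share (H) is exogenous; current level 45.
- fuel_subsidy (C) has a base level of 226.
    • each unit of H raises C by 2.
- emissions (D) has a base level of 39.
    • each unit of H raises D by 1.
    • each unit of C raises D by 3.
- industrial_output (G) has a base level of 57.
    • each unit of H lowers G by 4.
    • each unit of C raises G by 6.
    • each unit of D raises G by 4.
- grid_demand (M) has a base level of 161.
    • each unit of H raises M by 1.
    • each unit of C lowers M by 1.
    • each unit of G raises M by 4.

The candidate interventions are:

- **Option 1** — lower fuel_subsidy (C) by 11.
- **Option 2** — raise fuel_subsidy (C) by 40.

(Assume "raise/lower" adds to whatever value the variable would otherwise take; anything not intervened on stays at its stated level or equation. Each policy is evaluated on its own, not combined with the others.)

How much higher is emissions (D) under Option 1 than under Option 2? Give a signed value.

-153

Option 1 (C − 11):
  H = 45
  C = 226 + 2·45 (−11 from intervention) = 305
  D = 39 + 45 + 3·305 = 999
Option 2 (C + 40):
  H = 45
  C = 226 + 2·45 (+40 from intervention) = 356
  D = 39 + 45 + 3·356 = 1152
D: 999 − 1152 = -153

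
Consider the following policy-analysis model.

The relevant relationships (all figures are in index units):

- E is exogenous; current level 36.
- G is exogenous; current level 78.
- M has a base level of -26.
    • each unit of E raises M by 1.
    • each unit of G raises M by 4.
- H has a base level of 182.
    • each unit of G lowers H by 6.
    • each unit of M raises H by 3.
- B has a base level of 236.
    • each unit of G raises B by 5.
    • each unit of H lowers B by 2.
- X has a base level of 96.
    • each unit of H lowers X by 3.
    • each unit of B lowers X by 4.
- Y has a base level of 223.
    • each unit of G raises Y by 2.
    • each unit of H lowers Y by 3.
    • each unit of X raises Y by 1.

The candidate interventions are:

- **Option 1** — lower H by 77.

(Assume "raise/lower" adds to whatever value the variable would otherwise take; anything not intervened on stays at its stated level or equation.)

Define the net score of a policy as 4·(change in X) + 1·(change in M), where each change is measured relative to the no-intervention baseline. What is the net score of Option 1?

-1540

Baseline:
  E = 36
  G = 78
  M = -26 + 36 + 4·78 = 322
  H = 182 − 6·78 + 3·322 = 680
  B = 236 + 5·78 − 2·680 = -734
  X = 96 − 3·680 − 4·(-734) = 992
Option 1 (H − 77):
  E = 36
  G = 78
  M = -26 + 36 + 4·78 = 322
  H = 182 − 6·78 + 3·322 (−77 from intervention) = 603
  B = 236 + 5·78 − 2·603 = -580
  X = 96 − 3·603 − 4·(-580) = 607
ΔX = 607 − 992 = -385; ΔM = 322 − 322 = 0
Score = 4·(-385) + 1·0 = -1540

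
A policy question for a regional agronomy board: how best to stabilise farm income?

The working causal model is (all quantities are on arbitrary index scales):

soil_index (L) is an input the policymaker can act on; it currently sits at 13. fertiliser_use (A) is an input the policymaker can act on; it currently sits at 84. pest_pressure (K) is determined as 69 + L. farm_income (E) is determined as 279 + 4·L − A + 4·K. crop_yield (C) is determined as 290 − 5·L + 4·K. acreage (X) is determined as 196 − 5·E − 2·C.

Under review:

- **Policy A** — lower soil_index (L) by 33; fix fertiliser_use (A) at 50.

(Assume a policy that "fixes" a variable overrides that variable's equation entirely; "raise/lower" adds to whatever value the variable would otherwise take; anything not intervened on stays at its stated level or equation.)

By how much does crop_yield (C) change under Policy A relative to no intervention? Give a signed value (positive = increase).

Baseline:
  L = 13
  K = 69 + 13 = 82
  C = 290 − 5·13 + 4·82 = 553
Policy A (L − 33, A := 50):
  L = 13 − 33 = -20
  K = 69 + (-20) = 49
  C = 290 − 5·(-20) + 4·49 = 586
Change in C: 586 − 553 = 33

33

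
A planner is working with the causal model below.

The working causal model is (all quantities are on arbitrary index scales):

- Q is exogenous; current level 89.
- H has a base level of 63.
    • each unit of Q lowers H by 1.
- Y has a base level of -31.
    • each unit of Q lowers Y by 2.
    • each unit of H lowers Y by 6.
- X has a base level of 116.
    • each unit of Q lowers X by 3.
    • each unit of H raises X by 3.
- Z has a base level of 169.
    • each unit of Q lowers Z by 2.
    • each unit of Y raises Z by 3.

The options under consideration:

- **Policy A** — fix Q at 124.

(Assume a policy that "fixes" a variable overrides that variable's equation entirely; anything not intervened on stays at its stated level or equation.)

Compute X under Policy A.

Policy A (Q := 124):
  Q = 124
  H = 63 − 124 = -61
  X = 116 − 3·124 + 3·(-61) = -439

-439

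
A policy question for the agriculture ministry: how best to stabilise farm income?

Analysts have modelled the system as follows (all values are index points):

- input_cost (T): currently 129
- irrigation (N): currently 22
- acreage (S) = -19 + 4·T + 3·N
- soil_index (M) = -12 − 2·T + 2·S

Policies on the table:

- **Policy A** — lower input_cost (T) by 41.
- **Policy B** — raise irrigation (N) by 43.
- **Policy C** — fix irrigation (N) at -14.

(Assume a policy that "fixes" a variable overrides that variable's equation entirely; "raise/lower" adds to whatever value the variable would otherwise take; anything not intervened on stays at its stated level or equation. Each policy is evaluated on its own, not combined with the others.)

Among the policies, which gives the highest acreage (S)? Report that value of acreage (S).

692

Policy A (T − 41):
  T = 129 − 41 = 88
  N = 22
  S = -19 + 4·88 + 3·22 = 399
Policy B (N + 43):
  T = 129
  N = 22 + 43 = 65
  S = -19 + 4·129 + 3·65 = 692
Policy C (N := -14):
  T = 129
  N = -14
  S = -19 + 4·129 + 3·(-14) = 455
Comparing — Policy A: S=399, Policy B: S=692, Policy C: S=455. Highest is 692 (Policy B).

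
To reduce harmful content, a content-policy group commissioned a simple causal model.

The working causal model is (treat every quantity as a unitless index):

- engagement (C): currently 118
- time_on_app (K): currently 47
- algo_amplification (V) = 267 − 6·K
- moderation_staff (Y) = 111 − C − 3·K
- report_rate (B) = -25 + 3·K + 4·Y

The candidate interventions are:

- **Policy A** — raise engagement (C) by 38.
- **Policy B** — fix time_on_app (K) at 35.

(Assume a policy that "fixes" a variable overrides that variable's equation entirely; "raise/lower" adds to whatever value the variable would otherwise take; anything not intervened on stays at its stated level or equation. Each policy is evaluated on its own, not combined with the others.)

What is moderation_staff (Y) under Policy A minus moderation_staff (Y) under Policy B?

-74

Policy A (C + 38):
  C = 118 + 38 = 156
  K = 47
  Y = 111 − 156 − 3·47 = -186
Policy B (K := 35):
  C = 118
  K = 35
  Y = 111 − 118 − 3·35 = -112
Y: -186 − (-112) = -74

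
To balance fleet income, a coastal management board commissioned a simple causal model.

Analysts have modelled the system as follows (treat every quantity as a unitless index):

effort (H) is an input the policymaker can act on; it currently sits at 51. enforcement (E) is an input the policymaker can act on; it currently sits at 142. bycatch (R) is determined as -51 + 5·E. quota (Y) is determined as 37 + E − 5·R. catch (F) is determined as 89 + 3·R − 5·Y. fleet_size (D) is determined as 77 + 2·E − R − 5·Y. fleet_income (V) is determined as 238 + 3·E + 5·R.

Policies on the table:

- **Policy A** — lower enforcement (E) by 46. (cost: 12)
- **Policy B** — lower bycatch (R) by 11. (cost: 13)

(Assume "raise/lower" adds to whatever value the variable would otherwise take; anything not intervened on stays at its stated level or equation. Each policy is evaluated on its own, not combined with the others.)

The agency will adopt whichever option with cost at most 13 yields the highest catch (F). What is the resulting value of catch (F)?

17338

Policy A (E − 46):
  E = 142 − 46 = 96
  R = -51 + 5·96 = 429
  Y = 37 + 96 − 5·429 = -2012
  F = 89 + 3·429 − 5·(-2012) = 11436
Policy B (R − 11):
  E = 142
  R = -51 + 5·142 (−11 from intervention) = 648
  Y = 37 + 142 − 5·648 = -3061
  F = 89 + 3·648 − 5·(-3061) = 17338
Comparing — Policy A: F=11436, Policy B: F=17338. Highest is 17338 (Policy B).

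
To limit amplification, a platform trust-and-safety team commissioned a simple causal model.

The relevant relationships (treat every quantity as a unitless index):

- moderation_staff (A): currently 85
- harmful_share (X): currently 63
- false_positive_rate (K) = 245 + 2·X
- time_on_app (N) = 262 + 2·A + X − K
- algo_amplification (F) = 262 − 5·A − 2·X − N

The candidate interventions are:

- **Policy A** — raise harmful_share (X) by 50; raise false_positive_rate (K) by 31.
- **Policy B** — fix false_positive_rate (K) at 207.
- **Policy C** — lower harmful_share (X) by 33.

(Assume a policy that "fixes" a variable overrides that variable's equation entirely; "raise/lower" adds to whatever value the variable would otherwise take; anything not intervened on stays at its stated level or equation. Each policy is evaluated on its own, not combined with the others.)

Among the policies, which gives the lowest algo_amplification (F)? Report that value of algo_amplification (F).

-577

Policy A (X + 50, K + 31):
  A = 85
  X = 63 + 50 = 113
  K = 245 + 2·113 (+31 from intervention) = 502
  N = 262 + 2·85 + 113 − 502 = 43
  F = 262 − 5·85 − 2·113 − 43 = -432
Policy B (K := 207):
  A = 85
  X = 63
  K = 207
  N = 262 + 2·85 + 63 − 207 = 288
  F = 262 − 5·85 − 2·63 − 288 = -577
Policy C (X − 33):
  A = 85
  X = 63 − 33 = 30
  K = 245 + 2·30 = 305
  N = 262 + 2·85 + 30 − 305 = 157
  F = 262 − 5·85 − 2·30 − 157 = -380
Comparing — Policy A: F=-432, Policy B: F=-577, Policy C: F=-380. Lowest is -577 (Policy B).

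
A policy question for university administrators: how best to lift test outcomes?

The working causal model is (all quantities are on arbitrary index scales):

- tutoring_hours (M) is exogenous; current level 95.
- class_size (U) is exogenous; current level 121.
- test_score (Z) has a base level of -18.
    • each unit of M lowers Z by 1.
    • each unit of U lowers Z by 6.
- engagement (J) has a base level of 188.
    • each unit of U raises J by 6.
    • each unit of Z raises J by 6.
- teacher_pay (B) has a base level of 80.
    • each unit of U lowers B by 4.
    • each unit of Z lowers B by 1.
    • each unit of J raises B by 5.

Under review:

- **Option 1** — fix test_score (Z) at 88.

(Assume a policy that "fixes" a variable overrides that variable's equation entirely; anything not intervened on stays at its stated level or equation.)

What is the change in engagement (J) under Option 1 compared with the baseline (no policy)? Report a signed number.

Baseline:
  M = 95
  U = 121
  Z = -18 − 95 − 6·121 = -839
  J = 188 + 6·121 + 6·(-839) = -4120
Option 1 (Z := 88):
  M = 95
  U = 121
  Z = 88
  J = 188 + 6·121 + 6·88 = 1442
Change in J: 1442 − (-4120) = 5562

5562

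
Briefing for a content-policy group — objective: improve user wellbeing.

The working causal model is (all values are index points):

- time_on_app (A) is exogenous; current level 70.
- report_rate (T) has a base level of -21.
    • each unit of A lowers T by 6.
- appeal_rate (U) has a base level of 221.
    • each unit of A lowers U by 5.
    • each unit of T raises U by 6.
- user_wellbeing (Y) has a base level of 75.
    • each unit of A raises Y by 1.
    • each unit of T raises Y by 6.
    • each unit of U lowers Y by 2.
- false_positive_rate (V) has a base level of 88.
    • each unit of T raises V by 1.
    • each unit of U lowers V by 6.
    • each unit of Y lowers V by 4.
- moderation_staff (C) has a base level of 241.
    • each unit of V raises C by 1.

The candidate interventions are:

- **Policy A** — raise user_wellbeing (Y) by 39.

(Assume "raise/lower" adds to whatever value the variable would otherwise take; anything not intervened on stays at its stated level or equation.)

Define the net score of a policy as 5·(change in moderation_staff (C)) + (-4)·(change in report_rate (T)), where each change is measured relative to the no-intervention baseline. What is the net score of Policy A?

Baseline:
  A = 70
  T = -21 − 6·70 = -441
  U = 221 − 5·70 + 6·(-441) = -2775
  Y = 75 + 70 + 6·(-441) − 2·(-2775) = 3049
  V = 88 + (-441) − 6·(-2775) − 4·3049 = 4101
  C = 241 + 4101 = 4342
Policy A (Y + 39):
  A = 70
  T = -21 − 6·70 = -441
  U = 221 − 5·70 + 6·(-441) = -2775
  Y = 75 + 70 + 6·(-441) − 2·(-2775) (+39 from intervention) = 3088
  V = 88 + (-441) − 6·(-2775) − 4·3088 = 3945
  C = 241 + 3945 = 4186
ΔC = 4186 − 4342 = -156; ΔT = -441 − (-441) = 0
Score = 5·(-156) + (-4)·0 = -780

-780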